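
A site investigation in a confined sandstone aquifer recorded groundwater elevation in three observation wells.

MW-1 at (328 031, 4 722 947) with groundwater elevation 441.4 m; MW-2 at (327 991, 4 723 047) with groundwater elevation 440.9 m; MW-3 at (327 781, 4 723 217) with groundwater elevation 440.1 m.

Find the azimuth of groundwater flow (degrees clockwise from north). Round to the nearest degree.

Three-point gradient (reference MW-1): Δ to MW-2 = (-40, 100, -0.5), Δ to MW-3 = (-250, 270, -1.3).
∂h/∂x = -0.0003521, ∂h/∂y = -0.005141 (det = 14200).
Flow direction (−∇h) has components (+0.0003521 E, +0.005141 N).
Azimuth = atan2(E, N) = atan2(+0.0003521, +0.005141) = 3.9° ≈ 004°.

004°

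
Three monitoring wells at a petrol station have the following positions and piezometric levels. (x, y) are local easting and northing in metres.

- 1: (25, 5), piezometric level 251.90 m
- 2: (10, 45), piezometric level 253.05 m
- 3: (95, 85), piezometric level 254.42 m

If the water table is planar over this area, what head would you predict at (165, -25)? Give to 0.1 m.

251.3 m

Taking 1 as reference: 2−1 = (-15, 40, +1.15); 3−1 = (70, 80, +2.52).
Determinant of the coordinate differences = (-15)·80 − 70·40 = -4000.
∂h/∂x = [(+1.15)·80 − (+2.52)·40] / -4000 = +0.002200
∂h/∂y = [(-15)·(+2.52) − 70·(+1.15)] / -4000 = +0.02958
h(165, -25) = 251.90 + (+0.002200)·(140) + (+0.02958)·(-30) = 251.90 +0.308 -0.887 = 251.321 m.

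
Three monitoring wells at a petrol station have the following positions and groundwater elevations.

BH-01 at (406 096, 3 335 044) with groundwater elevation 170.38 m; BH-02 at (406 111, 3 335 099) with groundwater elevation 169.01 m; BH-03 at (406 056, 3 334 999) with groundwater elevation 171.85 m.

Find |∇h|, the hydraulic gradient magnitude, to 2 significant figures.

Differences from BH-01: to BH-02 (Δx, Δy, Δh) = (15, 55, -1.37); to BH-03 = (-40, -45, +1.47).
Determinant of the coordinate differences = 15·(-45) − (-40)·55 = 1525.
∂h/∂x = [(-1.37)·(-45) − (+1.47)·55] / 1525 = -0.01259
∂h/∂y = [15·(+1.47) − (-40)·(-1.37)] / 1525 = -0.02148
|∇h| = √(-0.01259² + -0.02148²) = 0.0249

0.025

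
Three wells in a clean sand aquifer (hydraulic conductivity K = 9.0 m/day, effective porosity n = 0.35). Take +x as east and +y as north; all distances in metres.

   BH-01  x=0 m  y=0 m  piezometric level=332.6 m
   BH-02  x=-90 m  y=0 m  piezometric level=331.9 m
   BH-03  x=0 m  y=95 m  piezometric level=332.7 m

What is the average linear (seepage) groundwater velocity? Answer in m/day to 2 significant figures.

∂h/∂x = (331.9 − 332.6) / (-90 − 0) = +0.007778
∂h/∂y = (332.7 − 332.6) / (95 − 0) = +0.001053
|∇h| = √(0.007778² + 0.001053²) = 0.007849
Seepage velocity v = K·i/n = 9.0 × 0.007849 / 0.35 = 0.2018 m/day.

0.20 m/day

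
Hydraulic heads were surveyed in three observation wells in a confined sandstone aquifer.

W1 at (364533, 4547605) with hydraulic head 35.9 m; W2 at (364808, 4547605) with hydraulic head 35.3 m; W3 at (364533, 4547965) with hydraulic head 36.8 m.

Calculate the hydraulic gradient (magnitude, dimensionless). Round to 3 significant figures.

0.00332

∂h/∂x = (35.3 − 35.9) / (364808 − 364533) = -0.002182
∂h/∂y = (36.8 − 35.9) / (4547965 − 4547605) = +0.002500
|∇h| = √(-0.002182² + 0.002500²) = 0.003318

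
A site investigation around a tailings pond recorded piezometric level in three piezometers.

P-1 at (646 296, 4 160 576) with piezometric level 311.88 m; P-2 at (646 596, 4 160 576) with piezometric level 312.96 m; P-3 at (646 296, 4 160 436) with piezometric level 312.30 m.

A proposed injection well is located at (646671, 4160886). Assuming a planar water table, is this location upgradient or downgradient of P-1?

∂h/∂x = (312.96 − 311.88) / (646596 − 646296) = +0.003600
∂h/∂y = (312.30 − 311.88) / (4160436 − 4160576) = -0.003000
Head at (646671, 4160886) = 311.88 + (+0.003600)·(375) + (-0.003000)·(310) = 312.30 m.
That is higher than the 311.88 m at P-1, so the point is upgradient.

upgradient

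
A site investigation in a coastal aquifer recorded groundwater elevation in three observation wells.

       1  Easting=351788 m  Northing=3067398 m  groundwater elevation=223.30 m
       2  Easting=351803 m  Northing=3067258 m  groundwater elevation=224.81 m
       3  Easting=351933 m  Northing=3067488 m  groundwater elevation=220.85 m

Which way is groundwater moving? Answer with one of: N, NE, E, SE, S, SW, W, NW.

NE

With h = a·x + b·y + c and 1 as origin, the differences give:
  15·a + (-140)·b = +1.51
  145·a + 90·b = -2.45
Eliminate b (×90 and ×(-140), subtract): 21650·a = -207.100 → a = ∂h/∂x = -0.009566
Back-substitute: b = ∂h/∂y = -0.01181.
Flow = −∇h = (+0.009566 east, +0.01181 north), which points northeast.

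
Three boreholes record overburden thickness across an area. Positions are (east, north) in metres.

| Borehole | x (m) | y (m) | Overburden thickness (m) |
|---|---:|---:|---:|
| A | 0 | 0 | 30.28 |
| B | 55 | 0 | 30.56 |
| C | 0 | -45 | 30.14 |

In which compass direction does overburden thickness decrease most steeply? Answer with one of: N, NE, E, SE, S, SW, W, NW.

∂d/∂x = (30.56 − 30.28) / (55 − 0) = +0.005091
∂d/∂y = (30.14 − 30.28) / (-45 − 0) = +0.003111
Steepest decrease is along −∇f = (-0.005091 E, -0.003111 N) → southwest.

SW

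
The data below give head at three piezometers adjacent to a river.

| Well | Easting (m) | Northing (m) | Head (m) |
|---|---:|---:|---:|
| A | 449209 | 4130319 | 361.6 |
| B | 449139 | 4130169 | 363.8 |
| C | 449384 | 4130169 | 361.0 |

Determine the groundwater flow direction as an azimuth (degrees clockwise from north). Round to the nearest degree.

051°

With h = a·x + b·y + c and A as origin, the differences give:
  (-70)·a + (-150)·b = +2.2
  175·a + (-150)·b = -0.6
Eliminate b (×(-150) and ×(-150), subtract): 36750·a = -420.00 → a = ∂h/∂x = -0.01143
Back-substitute: b = ∂h/∂y = -0.009333.
Flow direction (−∇h) has components (+0.01143 E, +0.009333 N).
Azimuth = atan2(E, N) = atan2(+0.01143, +0.009333) = 50.8° ≈ 051°.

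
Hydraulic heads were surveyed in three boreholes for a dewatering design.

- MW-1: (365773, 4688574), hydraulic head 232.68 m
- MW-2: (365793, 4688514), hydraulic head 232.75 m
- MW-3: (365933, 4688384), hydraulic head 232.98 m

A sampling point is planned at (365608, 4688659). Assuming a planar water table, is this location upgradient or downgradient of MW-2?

Differences from MW-1: to MW-2 (Δx, Δy, Δh) = (20, -60, +0.07); to MW-3 = (160, -190, +0.30).
Solve a·Δx + b·Δy = Δh: det = 20·(-190) − 160·(-60) = 5800.
∂h/∂x = [(+0.07)·(-190) − (+0.30)·(-60)] / 5800 = +0.0008103
∂h/∂y = [20·(+0.30) − 160·(+0.07)] / 5800 = -0.0008966
Head at (365608, 4688659) = 232.68 + (+0.0008103)·(-165) + (-0.0008966)·(85) = 232.47 m.
That is lower than the 232.75 m at MW-2, so the point is downgradient.

downgradient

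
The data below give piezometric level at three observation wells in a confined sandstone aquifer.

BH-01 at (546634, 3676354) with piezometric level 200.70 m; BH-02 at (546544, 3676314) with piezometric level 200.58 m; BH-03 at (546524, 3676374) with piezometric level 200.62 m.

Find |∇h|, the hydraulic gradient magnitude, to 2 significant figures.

With h = a·x + b·y + c and BH-01 as origin, the differences give:
  (-90)·a + (-40)·b = -0.12
  (-110)·a + 20·b = -0.08
Eliminate b (×20 and ×(-40), subtract): -6200·a = -5.600 → a = ∂h/∂x = +0.0009032
Back-substitute: b = ∂h/∂y = +0.0009677.
|∇h| = √(0.0009032² + 0.0009677²) = 0.001324

0.0013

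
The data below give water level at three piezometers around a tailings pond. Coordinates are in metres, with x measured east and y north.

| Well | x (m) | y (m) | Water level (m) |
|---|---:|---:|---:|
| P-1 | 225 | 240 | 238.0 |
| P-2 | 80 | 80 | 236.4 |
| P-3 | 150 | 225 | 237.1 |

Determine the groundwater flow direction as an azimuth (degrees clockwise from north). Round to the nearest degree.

With h = a·x + b·y + c and P-1 as origin, the differences give:
  (-145)·a + (-160)·b = -1.6
  (-75)·a + (-15)·b = -0.9
Eliminate b (×(-15) and ×(-160), subtract): -9825·a = -120.00 → a = ∂h/∂x = +0.01221
Back-substitute: b = ∂h/∂y = -0.001069.
Flow direction (−∇h) has components (-0.01221 E, +0.001069 N).
Azimuth = atan2(E, N) = atan2(-0.01221, +0.001069) = 275.0° ≈ 275°.

275°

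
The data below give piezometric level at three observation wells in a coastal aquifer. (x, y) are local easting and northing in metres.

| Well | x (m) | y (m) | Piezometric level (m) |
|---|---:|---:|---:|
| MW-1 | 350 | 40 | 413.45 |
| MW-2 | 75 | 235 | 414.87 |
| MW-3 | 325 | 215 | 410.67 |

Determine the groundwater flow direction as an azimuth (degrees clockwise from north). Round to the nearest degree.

045°

Taking MW-1 as reference: MW-2−MW-1 = (-275, 195, +1.42); MW-3−MW-1 = (-25, 175, -2.78).
Determinant of the coordinate differences = (-275)·175 − (-25)·195 = -43250.
∂h/∂x = [(+1.42)·175 − (-2.78)·195] / -43250 = -0.01828
∂h/∂y = [(-275)·(-2.78) − (-25)·(+1.42)] / -43250 = -0.01850
Flow direction (−∇h) has components (+0.01828 E, +0.01850 N).
Azimuth = atan2(E, N) = atan2(+0.01828, +0.01850) = 44.7° ≈ 045°.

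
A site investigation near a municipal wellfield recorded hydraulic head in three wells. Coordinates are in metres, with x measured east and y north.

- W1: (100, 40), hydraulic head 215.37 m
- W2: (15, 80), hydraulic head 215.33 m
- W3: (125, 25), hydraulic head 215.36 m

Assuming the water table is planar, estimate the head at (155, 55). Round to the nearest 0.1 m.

Taking W1 as reference: W2−W1 = (-85, 40, -0.04); W3−W1 = (25, -15, -0.01).
Solve a·Δx + b·Δy = Δh: det = (-85)·(-15) − 25·40 = 275.
∂h/∂x = [(-0.04)·(-15) − (-0.01)·40] / 275 = +0.003636
∂h/∂y = [(-85)·(-0.01) − 25·(-0.04)] / 275 = +0.006727
h(155, 55) = 215.37 + (+0.003636)·(55) + (+0.006727)·(15) = 215.37 +0.200 +0.101 = 215.671 m.

215.7 m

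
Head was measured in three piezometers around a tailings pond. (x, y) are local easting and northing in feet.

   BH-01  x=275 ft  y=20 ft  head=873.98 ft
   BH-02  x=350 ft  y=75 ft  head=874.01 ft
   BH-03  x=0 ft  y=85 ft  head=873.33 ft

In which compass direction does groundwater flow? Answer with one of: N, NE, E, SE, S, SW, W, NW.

With h = a·x + b·y + c and BH-01 as origin, the differences give:
  75·a + 55·b = +0.03
  (-275)·a + 65·b = -0.65
Eliminate b (×65 and ×55, subtract): 20000·a = 37.700 → a = ∂h/∂x = +0.001885
Back-substitute: b = ∂h/∂y = -0.002025.
Flow = −∇h = (-0.001885 east, +0.002025 north), which points northwest.

NW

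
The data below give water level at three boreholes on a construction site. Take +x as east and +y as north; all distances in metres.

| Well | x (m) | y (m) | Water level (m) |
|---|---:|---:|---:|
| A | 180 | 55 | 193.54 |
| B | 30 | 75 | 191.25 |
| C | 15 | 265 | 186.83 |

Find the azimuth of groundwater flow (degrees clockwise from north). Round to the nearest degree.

331°

Differences from A: to B (Δx, Δy, Δh) = (-150, 20, -2.29); to C = (-165, 210, -6.71).
Solve a·Δx + b·Δy = Δh: det = (-150)·210 − (-165)·20 = -28200.
∂h/∂x = [(-2.29)·210 − (-6.71)·20] / -28200 = +0.01229
∂h/∂y = [(-150)·(-6.71) − (-165)·(-2.29)] / -28200 = -0.02229
Flow direction (−∇h) has components (-0.01229 E, +0.02229 N).
Azimuth = atan2(E, N) = atan2(-0.01229, +0.02229) = 331.1° ≈ 331°.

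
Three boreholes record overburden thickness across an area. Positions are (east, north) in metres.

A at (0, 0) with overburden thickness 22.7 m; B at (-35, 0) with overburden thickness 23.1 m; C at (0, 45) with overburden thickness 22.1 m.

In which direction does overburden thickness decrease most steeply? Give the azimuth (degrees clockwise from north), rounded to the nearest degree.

∂d/∂x = (23.1 − 22.7) / (-35 − 0) = -0.01143
∂d/∂y = (22.1 − 22.7) / (45 − 0) = -0.01333
Steepest decrease is along −∇f: components (+0.01143 E, +0.01333 N).
Azimuth = atan2(+0.01143, +0.01333) = 40.6° ≈ 041°.

041°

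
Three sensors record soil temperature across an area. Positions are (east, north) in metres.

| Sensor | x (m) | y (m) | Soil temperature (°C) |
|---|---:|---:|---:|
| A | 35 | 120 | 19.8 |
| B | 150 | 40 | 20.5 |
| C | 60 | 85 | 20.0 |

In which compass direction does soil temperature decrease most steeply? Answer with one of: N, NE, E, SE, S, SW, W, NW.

NW

Differences from A: to B (Δx, Δy, Δh) = (115, -80, +0.7); to C = (25, -35, +0.2).
Solve a·Δx + b·Δy = ΔT: det = 115·(-35) − 25·(-80) = -2025.
∂T/∂x = [(+0.7)·(-35) − (+0.2)·(-80)] / -2025 = +0.004198
∂T/∂y = [115·(+0.2) − 25·(+0.7)] / -2025 = -0.002716
Steepest decrease is along −∇f = (-0.004198 E, +0.002716 N) → northwest.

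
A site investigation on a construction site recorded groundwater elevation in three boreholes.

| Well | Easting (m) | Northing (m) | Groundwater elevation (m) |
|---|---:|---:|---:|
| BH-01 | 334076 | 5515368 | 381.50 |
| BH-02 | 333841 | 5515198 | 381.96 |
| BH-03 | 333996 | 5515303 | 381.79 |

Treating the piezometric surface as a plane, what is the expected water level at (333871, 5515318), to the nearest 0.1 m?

Differences from BH-01: to BH-02 (Δx, Δy, Δh) = (-235, -170, +0.46); to BH-03 = (-80, -65, +0.29).
Determinant of the coordinate differences = (-235)·(-65) − (-80)·(-170) = 1675.
∂h/∂x = [(+0.46)·(-65) − (+0.29)·(-170)] / 1675 = +0.01158
∂h/∂y = [(-235)·(+0.29) − (-80)·(+0.46)] / 1675 = -0.01872
h(333871, 5515318) = 381.50 + (+0.01158)·(-205) + (-0.01872)·(-50) = 381.50 -2.374 +0.936 = 380.061 m.

380.1 m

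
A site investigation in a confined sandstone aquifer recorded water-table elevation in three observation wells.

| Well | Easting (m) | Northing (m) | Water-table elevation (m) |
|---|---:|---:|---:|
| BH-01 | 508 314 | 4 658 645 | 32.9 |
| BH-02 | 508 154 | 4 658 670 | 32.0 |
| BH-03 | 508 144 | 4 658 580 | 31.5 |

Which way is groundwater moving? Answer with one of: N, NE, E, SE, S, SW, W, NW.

SW

Differences from BH-01: to BH-02 (Δx, Δy, Δh) = (-160, 25, -0.9); to BH-03 = (-170, -65, -1.4).
Determinant of the coordinate differences = (-160)·(-65) − (-170)·25 = 14650.
∂h/∂x = [(-0.9)·(-65) − (-1.4)·25] / 14650 = +0.006382
∂h/∂y = [(-160)·(-1.4) − (-170)·(-0.9)] / 14650 = +0.004846
Flow = −∇h = (-0.006382 east, -0.004846 north), which points southwest.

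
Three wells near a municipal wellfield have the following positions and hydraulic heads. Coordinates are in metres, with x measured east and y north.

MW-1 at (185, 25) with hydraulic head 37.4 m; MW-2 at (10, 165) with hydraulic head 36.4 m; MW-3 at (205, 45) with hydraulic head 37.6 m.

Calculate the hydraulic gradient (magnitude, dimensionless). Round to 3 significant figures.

0.00798

With h = a·x + b·y + c and MW-1 as origin, the differences give:
  (-175)·a + 140·b = -1.0
  20·a + 20·b = +0.2
Eliminate b (×20 and ×140, subtract): -6300·a = -48.00 → a = ∂h/∂x = +0.007619
Back-substitute: b = ∂h/∂y = +0.002381.
|∇h| = √(0.007619² + 0.002381²) = 0.007982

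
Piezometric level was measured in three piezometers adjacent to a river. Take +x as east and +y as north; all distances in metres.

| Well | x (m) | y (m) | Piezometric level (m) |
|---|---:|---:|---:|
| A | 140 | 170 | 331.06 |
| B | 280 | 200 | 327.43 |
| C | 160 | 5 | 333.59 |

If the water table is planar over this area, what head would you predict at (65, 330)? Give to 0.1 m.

329.8 m

Taking A as reference: B−A = (140, 30, -3.63); C−A = (20, -165, +2.53).
Determinant of the coordinate differences = 140·(-165) − 20·30 = -23700.
∂h/∂x = [(-3.63)·(-165) − (+2.53)·30] / -23700 = -0.02207
∂h/∂y = [140·(+2.53) − 20·(-3.63)] / -23700 = -0.01801
h(65, 330) = 331.06 + (-0.02207)·(-75) + (-0.01801)·(160) = 331.06 +1.655 -2.881 = 329.834 m.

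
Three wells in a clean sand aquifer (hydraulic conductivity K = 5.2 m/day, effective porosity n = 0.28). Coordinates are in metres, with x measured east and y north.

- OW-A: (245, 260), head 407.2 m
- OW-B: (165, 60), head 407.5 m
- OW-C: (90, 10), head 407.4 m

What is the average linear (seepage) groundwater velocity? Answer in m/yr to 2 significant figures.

With h = a·x + b·y + c and OW-A as origin, the differences give:
  (-80)·a + (-200)·b = +0.3
  (-155)·a + (-250)·b = +0.2
Eliminate b (×(-250) and ×(-200), subtract): -11000·a = -35.00 → a = ∂h/∂x = +0.003182
Back-substitute: b = ∂h/∂y = -0.002773.
|∇h| = √(0.003182² + -0.002773²) = 0.004221
Seepage velocity v = K·i/n = 5.2 × 0.004221 / 0.28 = 0.07839 m/day = 28.63 m/yr.

29 m/yr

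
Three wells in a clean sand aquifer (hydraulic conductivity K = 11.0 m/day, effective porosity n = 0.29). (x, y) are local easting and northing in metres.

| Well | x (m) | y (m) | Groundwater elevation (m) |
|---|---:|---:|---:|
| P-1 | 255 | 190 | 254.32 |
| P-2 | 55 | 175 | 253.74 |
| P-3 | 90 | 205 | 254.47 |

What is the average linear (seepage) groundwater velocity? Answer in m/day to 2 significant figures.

Differences from P-1: to P-2 (Δx, Δy, Δh) = (-200, -15, -0.58); to P-3 = (-165, 15, +0.15).
Determinant of the coordinate differences = (-200)·15 − (-165)·(-15) = -5475.
∂h/∂x = [(-0.58)·15 − (+0.15)·(-15)] / -5475 = +0.001178
∂h/∂y = [(-200)·(+0.15) − (-165)·(-0.58)] / -5475 = +0.02296
|∇h| = √(0.001178² + 0.02296²) = 0.02299
Seepage velocity v = K·i/n = 11.0 × 0.02299 / 0.29 = 0.872 m/day.

0.87 m/day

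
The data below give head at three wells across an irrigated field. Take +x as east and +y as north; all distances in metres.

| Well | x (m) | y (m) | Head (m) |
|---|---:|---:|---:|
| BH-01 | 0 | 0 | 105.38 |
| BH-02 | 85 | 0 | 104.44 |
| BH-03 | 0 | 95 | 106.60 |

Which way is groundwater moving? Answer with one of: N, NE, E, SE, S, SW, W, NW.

∂h/∂x = (104.44 − 105.38) / (85 − 0) = -0.01106
∂h/∂y = (106.60 − 105.38) / (95 − 0) = +0.01284
Flow = −∇h = (+0.01106 east, -0.01284 north), which points southeast.

SE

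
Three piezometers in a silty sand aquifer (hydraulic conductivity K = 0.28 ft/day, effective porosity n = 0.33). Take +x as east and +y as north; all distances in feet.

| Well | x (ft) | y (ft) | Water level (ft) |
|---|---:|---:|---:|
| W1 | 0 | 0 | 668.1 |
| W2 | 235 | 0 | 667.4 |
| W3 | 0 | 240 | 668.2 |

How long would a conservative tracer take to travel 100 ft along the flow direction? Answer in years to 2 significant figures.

∂h/∂x = (667.4 − 668.1) / (235 − 0) = -0.002979
∂h/∂y = (668.2 − 668.1) / (240 − 0) = +0.0004167
|∇h| = √(-0.002979² + 0.0004167²) = 0.003008
Seepage velocity v = K·i/n = 0.28 × 0.003008 / 0.33 = 0.002552 ft/day.
t = 100 / 0.002552 = 3.918e+04 days = 107 years.

110 years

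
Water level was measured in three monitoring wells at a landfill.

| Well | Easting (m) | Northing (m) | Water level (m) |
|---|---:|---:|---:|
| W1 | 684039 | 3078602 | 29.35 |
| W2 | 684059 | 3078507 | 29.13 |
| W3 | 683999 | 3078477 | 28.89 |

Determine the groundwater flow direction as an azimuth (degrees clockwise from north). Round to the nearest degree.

With h = a·x + b·y + c and W1 as origin, the differences give:
  20·a + (-95)·b = -0.22
  (-40)·a + (-125)·b = -0.46
Eliminate b (×(-125) and ×(-95), subtract): -6300·a = -16.200 → a = ∂h/∂x = +0.002571
Back-substitute: b = ∂h/∂y = +0.002857.
Flow direction (−∇h) has components (-0.002571 E, -0.002857 N).
Azimuth = atan2(E, N) = atan2(-0.002571, -0.002857) = 222.0° ≈ 222°.

222°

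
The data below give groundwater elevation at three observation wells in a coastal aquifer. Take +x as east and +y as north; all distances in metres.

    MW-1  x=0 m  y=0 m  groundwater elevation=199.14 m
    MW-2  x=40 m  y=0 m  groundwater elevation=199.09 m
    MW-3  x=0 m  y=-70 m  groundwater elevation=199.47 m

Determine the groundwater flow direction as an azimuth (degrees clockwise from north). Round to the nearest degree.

015°

∂h/∂x = (199.09 − 199.14) / (40 − 0) = -0.001250
∂h/∂y = (199.47 − 199.14) / (-70 − 0) = -0.004714
Flow direction (−∇h) has components (+0.001250 E, +0.004714 N).
Azimuth = atan2(E, N) = atan2(+0.001250, +0.004714) = 14.9° ≈ 015°.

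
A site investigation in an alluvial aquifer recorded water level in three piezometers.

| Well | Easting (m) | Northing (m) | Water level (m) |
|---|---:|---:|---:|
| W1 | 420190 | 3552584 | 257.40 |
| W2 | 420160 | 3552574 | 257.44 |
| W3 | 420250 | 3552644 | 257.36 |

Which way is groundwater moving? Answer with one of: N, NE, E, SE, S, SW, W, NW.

SE

Taking W1 as reference: W2−W1 = (-30, -10, +0.04); W3−W1 = (60, 60, -0.04).
Solve a·Δx + b·Δy = Δh: det = (-30)·60 − 60·(-10) = -1200.
∂h/∂x = [(+0.04)·60 − (-0.04)·(-10)] / -1200 = -0.001667
∂h/∂y = [(-30)·(-0.04) − 60·(+0.04)] / -1200 = +0.001000
Flow = −∇h = (+0.001667 east, -0.001000 north), which points southeast.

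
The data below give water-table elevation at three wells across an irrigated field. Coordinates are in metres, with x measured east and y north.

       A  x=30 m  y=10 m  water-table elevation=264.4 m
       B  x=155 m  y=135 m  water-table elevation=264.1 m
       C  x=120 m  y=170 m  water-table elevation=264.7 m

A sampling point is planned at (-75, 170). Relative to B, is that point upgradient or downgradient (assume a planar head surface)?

upgradient

Taking A as reference: B−A = (125, 125, -0.3); C−A = (90, 160, +0.3).
Determinant of the coordinate differences = 125·160 − 90·125 = 8750.
∂h/∂x = [(-0.3)·160 − (+0.3)·125] / 8750 = -0.009771
∂h/∂y = [125·(+0.3) − 90·(-0.3)] / 8750 = +0.007371
Head at (-75, 170) = 264.4 + (-0.009771)·(-105) + (+0.007371)·(160) = 266.61 m.
That is higher than the 264.1 m at B, so the point is upgradient.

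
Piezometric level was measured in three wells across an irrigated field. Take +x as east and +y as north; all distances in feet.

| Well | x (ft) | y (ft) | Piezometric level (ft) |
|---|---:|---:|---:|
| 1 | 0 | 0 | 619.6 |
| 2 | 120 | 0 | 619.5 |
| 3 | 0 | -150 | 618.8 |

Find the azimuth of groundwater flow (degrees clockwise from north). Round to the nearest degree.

171°

∂h/∂x = (619.5 − 619.6) / (120 − 0) = -0.0008333
∂h/∂y = (618.8 − 619.6) / (-150 − 0) = +0.005333
Flow direction (−∇h) has components (+0.0008333 E, -0.005333 N).
Azimuth = atan2(E, N) = atan2(+0.0008333, -0.005333) = 171.1° ≈ 171°.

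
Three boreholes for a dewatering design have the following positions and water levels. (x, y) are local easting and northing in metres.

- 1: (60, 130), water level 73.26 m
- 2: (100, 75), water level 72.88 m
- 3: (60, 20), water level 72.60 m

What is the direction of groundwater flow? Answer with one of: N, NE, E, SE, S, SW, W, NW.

S

With h = a·x + b·y + c and 1 as origin, the differences give:
  40·a + (-55)·b = -0.38
  0·a + (-110)·b = -0.66
Eliminate b (×(-110) and ×(-55), subtract): -4400·a = 5.500 → a = ∂h/∂x = -0.001250
Back-substitute: b = ∂h/∂y = +0.006000.
Flow = −∇h = (+0.001250 east, -0.006000 north), which points south.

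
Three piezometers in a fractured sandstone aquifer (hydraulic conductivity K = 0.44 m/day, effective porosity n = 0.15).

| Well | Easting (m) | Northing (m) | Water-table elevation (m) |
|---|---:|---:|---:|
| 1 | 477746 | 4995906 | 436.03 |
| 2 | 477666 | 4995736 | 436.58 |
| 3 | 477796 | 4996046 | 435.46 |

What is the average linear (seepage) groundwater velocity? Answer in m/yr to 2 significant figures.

11 m/yr

Three-point gradient (reference 1): Δ to 2 = (-80, -170, +0.55), Δ to 3 = (50, 140, -0.57).
∂h/∂x = +0.007370, ∂h/∂y = -0.006704 (det = -2700).
|∇h| = √(0.007370² + -0.006704²) = 0.009963
Seepage velocity v = K·i/n = 0.44 × 0.009963 / 0.15 = 0.02922 m/day = 10.67 m/yr.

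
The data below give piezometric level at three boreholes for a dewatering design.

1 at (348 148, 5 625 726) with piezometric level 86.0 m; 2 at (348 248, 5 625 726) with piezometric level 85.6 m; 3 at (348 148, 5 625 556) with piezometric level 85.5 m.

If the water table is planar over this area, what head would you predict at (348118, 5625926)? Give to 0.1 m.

86.7 m

∂h/∂x = (85.6 − 86.0) / (348248 − 348148) = -0.004000
∂h/∂y = (85.5 − 86.0) / (5625556 − 5625726) = +0.002941
h(348118, 5625926) = 86.0 + (-0.004000)·(-30) + (+0.002941)·(200) = 86.0 +0.120 +0.588 = 86.708 m.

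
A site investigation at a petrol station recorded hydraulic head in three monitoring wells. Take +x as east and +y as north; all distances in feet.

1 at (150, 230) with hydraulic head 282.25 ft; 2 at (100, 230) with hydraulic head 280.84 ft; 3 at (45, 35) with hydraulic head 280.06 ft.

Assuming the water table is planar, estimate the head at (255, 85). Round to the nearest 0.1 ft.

With h = a·x + b·y + c and 1 as origin, the differences give:
  (-50)·a + 0·b = -1.41
  (-105)·a + (-195)·b = -2.19
Eliminate b (×(-195) and ×0, subtract): 9750·a = 274.950 → a = ∂h/∂x = +0.02820
Back-substitute: b = ∂h/∂y = -0.003954.
h(255, 85) = 282.25 + (+0.02820)·(105) + (-0.003954)·(-145) = 282.25 +2.961 +0.573 = 285.784 ft.

285.8 ft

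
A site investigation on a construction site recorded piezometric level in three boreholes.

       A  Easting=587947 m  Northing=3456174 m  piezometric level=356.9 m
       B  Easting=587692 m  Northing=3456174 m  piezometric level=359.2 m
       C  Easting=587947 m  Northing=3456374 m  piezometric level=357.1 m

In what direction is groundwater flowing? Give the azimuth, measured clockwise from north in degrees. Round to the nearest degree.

096°

∂h/∂x = (359.2 − 356.9) / (587692 − 587947) = -0.009020
∂h/∂y = (357.1 − 356.9) / (3456374 − 3456174) = +0.001000
Flow direction (−∇h) has components (+0.009020 E, -0.001000 N).
Azimuth = atan2(E, N) = atan2(+0.009020, -0.001000) = 96.3° ≈ 096°.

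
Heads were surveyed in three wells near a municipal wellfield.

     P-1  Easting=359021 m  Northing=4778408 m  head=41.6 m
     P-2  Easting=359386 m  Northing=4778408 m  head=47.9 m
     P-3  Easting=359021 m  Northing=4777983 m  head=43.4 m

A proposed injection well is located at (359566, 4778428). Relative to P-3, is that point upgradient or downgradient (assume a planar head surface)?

upgradient

∂h/∂x = (47.9 − 41.6) / (359386 − 359021) = +0.01726
∂h/∂y = (43.4 − 41.6) / (4777983 − 4778408) = -0.004235
Head at (359566, 4778428) = 41.6 + (+0.01726)·(545) + (-0.004235)·(20) = 50.92 m.
That is higher than the 43.4 m at P-3, so the point is upgradient.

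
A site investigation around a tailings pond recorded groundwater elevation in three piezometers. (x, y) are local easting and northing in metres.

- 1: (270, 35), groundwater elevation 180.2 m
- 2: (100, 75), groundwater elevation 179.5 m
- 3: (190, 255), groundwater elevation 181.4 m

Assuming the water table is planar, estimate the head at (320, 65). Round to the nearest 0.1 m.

180.7 m

Three-point gradient (reference 1): Δ to 2 = (-170, 40, -0.7), Δ to 3 = (-80, 220, +1.2).
∂h/∂x = +0.005906, ∂h/∂y = +0.007602 (det = -34200).
h(320, 65) = 180.2 + (+0.005906)·(50) + (+0.007602)·(30) = 180.2 +0.295 +0.228 = 180.723 m.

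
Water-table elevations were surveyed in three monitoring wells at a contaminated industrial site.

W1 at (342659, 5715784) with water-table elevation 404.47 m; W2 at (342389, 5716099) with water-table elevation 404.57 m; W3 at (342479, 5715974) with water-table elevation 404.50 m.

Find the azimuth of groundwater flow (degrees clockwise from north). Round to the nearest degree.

224°

Three-point gradient (reference W1): Δ to W2 = (-270, 315, +0.10), Δ to W3 = (-180, 190, +0.03).
∂h/∂x = +0.001769, ∂h/∂y = +0.001833 (det = 5400).
Flow direction (−∇h) has components (-0.001769 E, -0.001833 N).
Azimuth = atan2(E, N) = atan2(-0.001769, -0.001833) = 224.0° ≈ 224°.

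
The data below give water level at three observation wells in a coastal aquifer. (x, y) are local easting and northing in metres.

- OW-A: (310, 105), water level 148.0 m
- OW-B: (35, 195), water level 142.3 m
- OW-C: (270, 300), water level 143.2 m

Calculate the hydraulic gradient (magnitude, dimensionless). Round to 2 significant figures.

0.026

With h = a·x + b·y + c and OW-A as origin, the differences give:
  (-275)·a + 90·b = -5.7
  (-40)·a + 195·b = -4.8
Eliminate b (×195 and ×90, subtract): -50025·a = -679.50 → a = ∂h/∂x = +0.01358
Back-substitute: b = ∂h/∂y = -0.02183.
|∇h| = √(0.01358² + -0.02183²) = 0.02571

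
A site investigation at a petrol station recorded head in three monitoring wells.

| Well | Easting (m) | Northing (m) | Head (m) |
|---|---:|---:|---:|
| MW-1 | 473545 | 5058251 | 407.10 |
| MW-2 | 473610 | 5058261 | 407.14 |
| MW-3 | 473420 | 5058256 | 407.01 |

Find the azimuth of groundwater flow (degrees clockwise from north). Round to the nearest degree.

308°

Three-point gradient (reference MW-1): Δ to MW-2 = (65, 10, +0.04), Δ to MW-3 = (-125, 5, -0.09).
∂h/∂x = +0.0006984, ∂h/∂y = -0.0005397 (det = 1575).
Flow direction (−∇h) has components (-0.0006984 E, +0.0005397 N).
Azimuth = atan2(E, N) = atan2(-0.0006984, +0.0005397) = 307.7° ≈ 308°.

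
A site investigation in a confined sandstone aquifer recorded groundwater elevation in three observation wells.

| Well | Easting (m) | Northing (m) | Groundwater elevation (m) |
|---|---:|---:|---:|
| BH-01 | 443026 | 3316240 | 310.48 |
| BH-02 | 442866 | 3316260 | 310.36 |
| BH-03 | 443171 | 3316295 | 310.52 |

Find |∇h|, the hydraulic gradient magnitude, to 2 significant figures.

Taking BH-01 as reference: BH-02−BH-01 = (-160, 20, -0.12); BH-03−BH-01 = (145, 55, +0.04).
Determinant of the coordinate differences = (-160)·55 − 145·20 = -11700.
∂h/∂x = [(-0.12)·55 − (+0.04)·20] / -11700 = +0.0006325
∂h/∂y = [(-160)·(+0.04) − 145·(-0.12)] / -11700 = -0.0009402
|∇h| = √(0.0006325² + -0.0009402²) = 0.001133

0.0011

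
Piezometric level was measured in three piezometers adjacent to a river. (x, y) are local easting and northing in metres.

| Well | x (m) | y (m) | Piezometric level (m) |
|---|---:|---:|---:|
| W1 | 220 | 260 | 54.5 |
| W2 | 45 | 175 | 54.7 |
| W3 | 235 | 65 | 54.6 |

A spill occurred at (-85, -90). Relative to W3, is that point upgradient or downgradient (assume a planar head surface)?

upgradient

Differences from W1: to W2 (Δx, Δy, Δh) = (-175, -85, +0.2); to W3 = (15, -195, +0.1).
Solve a·Δx + b·Δy = Δh: det = (-175)·(-195) − 15·(-85) = 35400.
∂h/∂x = [(+0.2)·(-195) − (+0.1)·(-85)] / 35400 = -0.0008616
∂h/∂y = [(-175)·(+0.1) − 15·(+0.2)] / 35400 = -0.0005791
Head at (-85, -90) = 54.5 + (-0.0008616)·(-305) + (-0.0005791)·(-350) = 54.97 m.
That is higher than the 54.6 m at W3, so the point is upgradient.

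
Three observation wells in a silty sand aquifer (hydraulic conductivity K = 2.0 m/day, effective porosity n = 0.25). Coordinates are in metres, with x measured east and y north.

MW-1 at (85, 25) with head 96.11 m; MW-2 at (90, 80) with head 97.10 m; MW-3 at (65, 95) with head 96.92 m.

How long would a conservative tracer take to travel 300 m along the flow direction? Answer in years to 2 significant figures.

4.3 years

Differences from MW-1: to MW-2 (Δx, Δy, Δh) = (5, 55, +0.99); to MW-3 = (-20, 70, +0.81).
Determinant of the coordinate differences = 5·70 − (-20)·55 = 1450.
∂h/∂x = [(+0.99)·70 − (+0.81)·55] / 1450 = +0.01707
∂h/∂y = [5·(+0.81) − (-20)·(+0.99)] / 1450 = +0.01645
|∇h| = √(0.01707² + 0.01645²) = 0.02371
Seepage velocity v = K·i/n = 2.0 × 0.02371 / 0.25 = 0.1897 m/day.
t = 300 / 0.1897 = 1581 days = 4.33 years.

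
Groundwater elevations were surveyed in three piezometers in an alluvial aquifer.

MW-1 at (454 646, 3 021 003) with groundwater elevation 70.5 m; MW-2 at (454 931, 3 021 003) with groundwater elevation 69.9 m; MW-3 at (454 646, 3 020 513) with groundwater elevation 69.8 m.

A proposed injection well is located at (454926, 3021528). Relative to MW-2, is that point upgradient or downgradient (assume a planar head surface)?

∂h/∂x = (69.9 − 70.5) / (454931 − 454646) = -0.002105
∂h/∂y = (69.8 − 70.5) / (3020513 − 3021003) = +0.001429
Head at (454926, 3021528) = 70.5 + (-0.002105)·(280) + (+0.001429)·(525) = 70.66 m.
That is higher than the 69.9 m at MW-2, so the point is upgradient.

upgradient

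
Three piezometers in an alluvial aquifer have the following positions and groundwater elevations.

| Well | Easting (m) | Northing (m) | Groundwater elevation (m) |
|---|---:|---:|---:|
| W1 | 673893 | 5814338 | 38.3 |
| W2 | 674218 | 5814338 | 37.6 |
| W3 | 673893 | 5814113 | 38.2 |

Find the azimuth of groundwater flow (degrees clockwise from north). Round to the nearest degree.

102°

∂h/∂x = (37.6 − 38.3) / (674218 − 673893) = -0.002154
∂h/∂y = (38.2 − 38.3) / (5814113 − 5814338) = +0.0004444
Flow direction (−∇h) has components (+0.002154 E, -0.0004444 N).
Azimuth = atan2(E, N) = atan2(+0.002154, -0.0004444) = 101.7° ≈ 102°.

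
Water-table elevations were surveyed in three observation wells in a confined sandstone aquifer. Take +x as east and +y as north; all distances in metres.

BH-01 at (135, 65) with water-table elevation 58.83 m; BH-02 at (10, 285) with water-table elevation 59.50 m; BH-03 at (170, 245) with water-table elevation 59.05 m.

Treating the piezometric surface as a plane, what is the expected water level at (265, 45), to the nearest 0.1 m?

Differences from BH-01: to BH-02 (Δx, Δy, Δh) = (-125, 220, +0.67); to BH-03 = (35, 180, +0.22).
Determinant of the coordinate differences = (-125)·180 − 35·220 = -30200.
∂h/∂x = [(+0.67)·180 − (+0.22)·220] / -30200 = -0.002391
∂h/∂y = [(-125)·(+0.22) − 35·(+0.67)] / -30200 = +0.001687
h(265, 45) = 58.83 + (-0.002391)·(130) + (+0.001687)·(-20) = 58.83 -0.311 -0.034 = 58.485 m.

58.5 m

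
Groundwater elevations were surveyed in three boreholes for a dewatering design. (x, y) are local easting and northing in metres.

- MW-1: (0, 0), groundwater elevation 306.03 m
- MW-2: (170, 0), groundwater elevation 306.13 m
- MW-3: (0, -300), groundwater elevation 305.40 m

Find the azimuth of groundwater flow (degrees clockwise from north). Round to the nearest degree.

∂h/∂x = (306.13 − 306.03) / (170 − 0) = +0.0005882
∂h/∂y = (305.40 − 306.03) / (-300 − 0) = +0.002100
Flow direction (−∇h) has components (-0.0005882 E, -0.002100 N).
Azimuth = atan2(E, N) = atan2(-0.0005882, -0.002100) = 195.6° ≈ 196°.

196°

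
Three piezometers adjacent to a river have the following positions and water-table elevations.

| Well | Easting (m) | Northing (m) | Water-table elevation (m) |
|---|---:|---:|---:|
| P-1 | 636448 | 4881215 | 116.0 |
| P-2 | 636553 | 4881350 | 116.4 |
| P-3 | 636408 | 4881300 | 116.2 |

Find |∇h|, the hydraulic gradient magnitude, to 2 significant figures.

0.0026

Differences from P-1: to P-2 (Δx, Δy, Δh) = (105, 135, +0.4); to P-3 = (-40, 85, +0.2).
Solve a·Δx + b·Δy = Δh: det = 105·85 − (-40)·135 = 14325.
∂h/∂x = [(+0.4)·85 − (+0.2)·135] / 14325 = +0.0004887
∂h/∂y = [105·(+0.2) − (-40)·(+0.4)] / 14325 = +0.002583
|∇h| = √(0.0004887² + 0.002583²) = 0.002629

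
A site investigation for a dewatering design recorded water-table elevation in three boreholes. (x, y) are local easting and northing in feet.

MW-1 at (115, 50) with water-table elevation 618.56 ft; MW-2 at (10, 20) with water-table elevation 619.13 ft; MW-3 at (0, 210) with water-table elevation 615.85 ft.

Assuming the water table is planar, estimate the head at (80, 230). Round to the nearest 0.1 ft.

Taking MW-1 as reference: MW-2−MW-1 = (-105, -30, +0.57); MW-3−MW-1 = (-115, 160, -2.71).
Determinant of the coordinate differences = (-105)·160 − (-115)·(-30) = -20250.
∂h/∂x = [(+0.57)·160 − (-2.71)·(-30)] / -20250 = -0.0004889
∂h/∂y = [(-105)·(-2.71) − (-115)·(+0.57)] / -20250 = -0.01729
h(80, 230) = 618.56 + (-0.0004889)·(-35) + (-0.01729)·(180) = 618.56 +0.017 -3.112 = 615.465 ft.

615.5 ft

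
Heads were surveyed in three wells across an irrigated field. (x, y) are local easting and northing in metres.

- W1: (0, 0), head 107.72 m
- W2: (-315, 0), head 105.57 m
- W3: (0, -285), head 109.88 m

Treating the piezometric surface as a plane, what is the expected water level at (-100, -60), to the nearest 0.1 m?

107.5 m

∂h/∂x = (105.57 − 107.72) / (-315 − 0) = +0.006825
∂h/∂y = (109.88 − 107.72) / (-285 − 0) = -0.007579
h(-100, -60) = 107.72 + (+0.006825)·(-100) + (-0.007579)·(-60) = 107.72 -0.683 +0.455 = 107.492 m.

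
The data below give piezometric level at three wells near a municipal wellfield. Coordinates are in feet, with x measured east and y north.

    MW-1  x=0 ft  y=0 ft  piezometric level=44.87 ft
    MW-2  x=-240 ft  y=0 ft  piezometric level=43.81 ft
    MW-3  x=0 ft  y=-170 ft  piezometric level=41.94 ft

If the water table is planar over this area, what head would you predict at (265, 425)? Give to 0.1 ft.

∂h/∂x = (43.81 − 44.87) / (-240 − 0) = +0.004417
∂h/∂y = (41.94 − 44.87) / (-170 − 0) = +0.01724
h(265, 425) = 44.87 + (+0.004417)·(265) + (+0.01724)·(425) = 44.87 +1.170 +7.325 = 53.365 ft.

53.4 ft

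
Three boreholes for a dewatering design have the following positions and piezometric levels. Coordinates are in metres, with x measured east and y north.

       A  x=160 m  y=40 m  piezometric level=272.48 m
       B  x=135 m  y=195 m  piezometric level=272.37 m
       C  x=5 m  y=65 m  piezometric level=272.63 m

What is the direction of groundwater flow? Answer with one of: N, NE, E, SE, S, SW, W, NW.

With h = a·x + b·y + c and A as origin, the differences give:
  (-25)·a + 155·b = -0.11
  (-155)·a + 25·b = +0.15
Eliminate b (×25 and ×155, subtract): 23400·a = -26.000 → a = ∂h/∂x = -0.001111
Back-substitute: b = ∂h/∂y = -0.0008889.
Flow = −∇h = (+0.001111 east, +0.0008889 north), which points northeast.

NE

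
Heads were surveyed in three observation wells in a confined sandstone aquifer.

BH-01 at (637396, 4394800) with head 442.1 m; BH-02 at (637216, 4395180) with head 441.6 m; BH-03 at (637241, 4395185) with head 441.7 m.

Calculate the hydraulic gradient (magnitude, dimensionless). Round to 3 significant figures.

Differences from BH-01: to BH-02 (Δx, Δy, Δh) = (-180, 380, -0.5); to BH-03 = (-155, 385, -0.4).
Determinant of the coordinate differences = (-180)·385 − (-155)·380 = -10400.
∂h/∂x = [(-0.5)·385 − (-0.4)·380] / -10400 = +0.003894
∂h/∂y = [(-180)·(-0.4) − (-155)·(-0.5)] / -10400 = +0.0005288
|∇h| = √(0.003894² + 0.0005288²) = 0.00393

0.00393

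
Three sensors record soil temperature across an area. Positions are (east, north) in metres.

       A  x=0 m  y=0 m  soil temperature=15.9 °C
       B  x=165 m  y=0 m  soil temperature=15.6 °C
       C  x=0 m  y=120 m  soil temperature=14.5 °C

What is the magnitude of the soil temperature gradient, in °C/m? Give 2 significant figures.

0.012 °C/m

∂T/∂x = (15.6 − 15.9) / (165 − 0) = -0.001818
∂T/∂y = (14.5 − 15.9) / (120 − 0) = -0.01167
|∇f| = √(-0.001818² + -0.01167²) = 0.01181 °C/m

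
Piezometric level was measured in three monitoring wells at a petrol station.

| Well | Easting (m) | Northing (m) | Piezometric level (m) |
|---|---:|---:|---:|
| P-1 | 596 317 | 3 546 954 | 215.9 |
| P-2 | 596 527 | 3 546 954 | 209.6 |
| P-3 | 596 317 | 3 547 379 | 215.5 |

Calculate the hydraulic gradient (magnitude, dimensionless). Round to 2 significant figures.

0.030

∂h/∂x = (209.6 − 215.9) / (596527 − 596317) = -0.03000
∂h/∂y = (215.5 − 215.9) / (3547379 − 3546954) = -0.0009412
|∇h| = √(-0.03000² + -0.0009412²) = 0.03001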